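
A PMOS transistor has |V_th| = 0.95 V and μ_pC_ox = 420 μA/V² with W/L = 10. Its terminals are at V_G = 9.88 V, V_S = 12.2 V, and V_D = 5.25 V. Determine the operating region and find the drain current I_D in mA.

Saturation; I_D = 3.94 mA

V_SG = V_S − V_G = 12.2 − 9.88 = 2.32 V; V_SD = V_S − V_D = 12.2 − 5.25 = 6.95 V.
k_p = μ_pC_ox · (W/L) = 4.2 mA/V².
V_ov = V_SG − |V_th| = 2.32 − 0.95 = 1.37 V.
Since V_SD = 6.95 V ≥ V_ov = 1.37 V, the device is in saturation.
I_D = ½ k_p V_ov² = 0.5 × 4.2 × 1.37² = 3.94 mA.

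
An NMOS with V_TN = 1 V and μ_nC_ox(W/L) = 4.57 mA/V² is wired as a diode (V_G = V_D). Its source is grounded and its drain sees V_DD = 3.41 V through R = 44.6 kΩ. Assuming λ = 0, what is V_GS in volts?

With gate tied to drain, V_GS = V_DS ≥ V_GS − V_TN, so the device is in saturation.
KCL at the drain: ½ k_n (V_GS − V_TN)² = (V_DD − V_GS)/R.
Let x = V_GS − 1. Then 102 x² + x − 2.41 = 0, giving x = 0.149 V (positive root), so V_GS = 1.15 V.
I_D = (V_DD − V_GS)/R = (3.41 − 1.15) / 44.6 = 0.0507 mA.

V_GS = 1.15 V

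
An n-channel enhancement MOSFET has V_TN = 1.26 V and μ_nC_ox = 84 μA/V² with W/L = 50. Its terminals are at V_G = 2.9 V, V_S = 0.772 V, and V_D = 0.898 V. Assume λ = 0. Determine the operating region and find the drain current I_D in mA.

V_GS = V_G − V_S = 2.9 − 0.772 = 2.13 V; V_DS = V_D − V_S = 0.898 − 0.772 = 0.126 V.
k_n = μ_nC_ox · (W/L) = 4.2 mA/V².
V_ov = V_GS − V_TN = 2.13 − 1.26 = 0.868 V.
Since V_DS = 0.126 V < V_ov = 0.868 V, the device is in the triode region.
I_D = k_n [V_ov · V_DS − ½ V_DS²] = 4.2 × [0.868 × 0.126 − 0.5 × 0.126²] = 0.426 mA.

Triode; I_D = 0.426 mA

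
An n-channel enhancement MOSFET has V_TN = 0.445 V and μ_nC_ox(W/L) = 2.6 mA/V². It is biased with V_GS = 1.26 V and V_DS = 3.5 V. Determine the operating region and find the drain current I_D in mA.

Saturation; I_D = 0.863 mA

V_ov = V_GS − V_TN = 1.26 − 0.445 = 0.815 V.
Since V_DS = 3.5 V ≥ V_ov = 0.815 V, the device is in saturation.
I_D = ½ k_n V_ov² = 0.5 × 2.6 × 0.815² = 0.863 mA.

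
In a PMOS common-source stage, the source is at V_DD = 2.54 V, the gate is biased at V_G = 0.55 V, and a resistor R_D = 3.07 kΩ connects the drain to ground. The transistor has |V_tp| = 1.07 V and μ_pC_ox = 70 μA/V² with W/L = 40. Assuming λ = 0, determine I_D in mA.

I_D = 0.716 mA

V_SG = V_DD − V_G = 2.54 − 0.55 = 1.99 V, so V_ov = 1.99 − 1.07 = 0.92 V.
k_p = μ_pC_ox · (W/L) = 2.8 mA/V².
Assume saturation: I_D = ½ k_p V_ov² = 0.5 × 2.8 × 0.92² = 1.18 mA, giving V_SD = V_DD − I_D R_D = 2.54 − 1.18 × 3.07 = -1.1 V.
But -1.1 V < V_ov = 0.92 V, so the device is actually in triode.
In triode I_D = k_p[V_ov V_SD − ½ V_SD²] and I_D = (V_DD − V_SD)/R_D. Equating: 4.3 V_SD² − 8.908 V_SD + 2.54 = 0, giving V_SD = 0.341 V (the root below V_ov).
I_D = (2.54 − 0.341) / 3.07 = 0.716 mA.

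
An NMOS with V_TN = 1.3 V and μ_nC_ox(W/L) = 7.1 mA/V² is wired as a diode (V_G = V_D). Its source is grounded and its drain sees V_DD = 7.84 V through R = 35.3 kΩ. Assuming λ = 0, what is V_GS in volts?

With gate tied to drain, V_GS = V_DS ≥ V_GS − V_TN, so the device is in saturation.
KCL at the drain: ½ k_n (V_GS − V_TN)² = (V_DD − V_GS)/R.
Let x = V_GS − 1.3. Then 125 x² + x − 6.54 = 0, giving x = 0.224 V (positive root), so V_GS = 1.52 V.
I_D = (V_DD − V_GS)/R = (7.84 − 1.52) / 35.3 = 0.179 mA.

V_GS = 1.52 V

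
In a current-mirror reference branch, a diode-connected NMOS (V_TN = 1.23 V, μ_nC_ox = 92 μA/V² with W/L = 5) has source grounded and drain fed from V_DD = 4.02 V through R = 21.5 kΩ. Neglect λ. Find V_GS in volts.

With gate tied to drain, V_GS = V_DS ≥ V_GS − V_TN, so the device is in saturation.
k_n = μ_nC_ox · (W/L) = 0.46 mA/V².
KCL at the drain: ½ k_n (V_GS − V_TN)² = (V_DD − V_GS)/R.
Let x = V_GS − 1.23. Then 4.95 x² + x − 2.79 = 0, giving x = 0.657 V (positive root), so V_GS = 1.89 V.
I_D = (V_DD − V_GS)/R = (4.02 − 1.89) / 21.5 = 0.0992 mA.

V_GS = 1.89 V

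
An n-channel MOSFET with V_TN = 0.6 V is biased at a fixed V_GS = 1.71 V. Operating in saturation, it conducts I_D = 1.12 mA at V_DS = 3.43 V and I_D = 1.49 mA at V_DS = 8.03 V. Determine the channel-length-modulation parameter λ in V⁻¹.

λ = 0.0953 V⁻¹

With V_GS fixed, I_D ∝ (1 + λ V_DS) in saturation, so I_D2/I_D1 = (1 + λ V_DS2)/(1 + λ V_DS1).
1.49/1.12 = 1.33 = (1 + 8.03 λ)/(1 + 3.43 λ).
Solving: λ (I_D1 V_DS2 − I_D2 V_DS1) = I_D2 − I_D1, so λ = (1.49 − 1.12) / (1.12 × 8.03 − 1.49 × 3.43) = 0.37 / 3.88 = 0.0953 V⁻¹.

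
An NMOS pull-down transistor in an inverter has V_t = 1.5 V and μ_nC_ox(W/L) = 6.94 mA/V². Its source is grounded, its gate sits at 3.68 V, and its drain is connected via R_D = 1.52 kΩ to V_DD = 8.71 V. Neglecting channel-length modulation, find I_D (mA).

I_D = 5.47 mA

V_GS = V_G = 3.68 V, so V_ov = 3.68 − 1.5 = 2.18 V.
Assume saturation: I_D = ½ k_n V_ov² = 0.5 × 6.94 × 2.18² = 16.5 mA, giving V_DS = V_DD − I_D R_D = 8.71 − 16.5 × 1.52 = -16.4 V.
But -16.4 V < V_ov = 2.18 V, so the device is actually in triode.
In triode I_D = k_n[V_ov V_DS − ½ V_DS²] and I_D = (V_DD − V_DS)/R_D. Equating: 5.27 V_DS² − 24 V_DS + 8.71 = 0, giving V_DS = 0.398 V (the root below V_ov).
I_D = (8.71 − 0.398) / 1.52 = 5.47 mA.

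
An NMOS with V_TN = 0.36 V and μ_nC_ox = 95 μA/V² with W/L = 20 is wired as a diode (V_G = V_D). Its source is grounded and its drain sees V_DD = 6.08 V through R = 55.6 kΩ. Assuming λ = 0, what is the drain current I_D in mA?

With gate tied to drain, V_GS = V_DS ≥ V_GS − V_TN, so the device is in saturation.
k_n = μ_nC_ox · (W/L) = 1.9 mA/V².
KCL at the drain: ½ k_n (V_GS − V_TN)² = (V_DD − V_GS)/R.
Let x = V_GS − 0.36. Then 52.8 x² + x − 5.72 = 0, giving x = 0.32 V (positive root), so V_GS = 0.68 V.
I_D = (V_DD − V_GS)/R = (6.08 − 0.68) / 55.6 = 0.0971 mA.

I_D = 0.0971 mA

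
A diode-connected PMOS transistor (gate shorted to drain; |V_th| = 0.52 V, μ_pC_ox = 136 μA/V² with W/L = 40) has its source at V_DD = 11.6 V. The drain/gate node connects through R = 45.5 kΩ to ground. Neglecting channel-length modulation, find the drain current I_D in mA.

I_D = 0.237 mA

With gate tied to drain, V_SG = V_SD ≥ V_SG − |V_th|, so the device is in saturation.
k_p = μ_pC_ox · (W/L) = 5.44 mA/V².
KCL at the drain: ½ k_p (V_SG − |V_th|)² = (V_DD − V_SG)/R.
Let x = V_SG − 0.52. Then 124 x² + x − 11.08 = 0, giving x = 0.295 V (positive root), so V_SG = 0.815 V.
I_D = (V_DD − V_SG)/R = (11.6 − 0.815) / 45.5 = 0.237 mA.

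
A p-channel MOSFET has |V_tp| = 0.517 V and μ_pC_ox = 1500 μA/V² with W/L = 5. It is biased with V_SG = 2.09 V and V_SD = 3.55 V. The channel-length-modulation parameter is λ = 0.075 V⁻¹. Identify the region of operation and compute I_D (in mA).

k_p = μ_pC_ox · (W/L) = 7.5 mA/V².
V_ov = V_SG − |V_tp| = 2.09 − 0.517 = 1.57 V.
Since V_SD = 3.55 V ≥ V_ov = 1.57 V, the device is in saturation.
I_D = ½ k_p V_ov² (1 + λ V_SD) = 0.5 × 7.5 × 1.57² × (1 + 0.075 × 3.55) = 11.7 mA.

Saturation; I_D = 11.7 mA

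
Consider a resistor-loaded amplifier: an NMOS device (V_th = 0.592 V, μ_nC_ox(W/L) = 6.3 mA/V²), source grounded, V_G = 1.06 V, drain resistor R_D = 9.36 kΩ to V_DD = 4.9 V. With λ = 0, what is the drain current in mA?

I_D = 0.500 mA

V_GS = V_G = 1.06 V, so V_ov = 1.06 − 0.592 = 0.468 V.
Assume saturation: I_D = ½ k_n V_ov² = 0.5 × 6.3 × 0.468² = 0.69 mA, giving V_DS = V_DD − I_D R_D = 4.9 − 0.69 × 9.36 = -1.56 V.
But -1.56 V < V_ov = 0.468 V, so the device is actually in triode.
In triode I_D = k_n[V_ov V_DS − ½ V_DS²] and I_D = (V_DD − V_DS)/R_D. Equating: 29.5 V_DS² − 28.6 V_DS + 4.9 = 0, giving V_DS = 0.222 V (the root below V_ov).
I_D = (4.9 − 0.222) / 9.36 = 0.5 mA.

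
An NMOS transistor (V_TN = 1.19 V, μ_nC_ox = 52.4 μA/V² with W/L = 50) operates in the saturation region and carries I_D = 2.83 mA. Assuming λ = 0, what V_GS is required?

V_GS = 2.66 V

k_n = μ_nC_ox · (W/L) = 2.62 mA/V².
In saturation I_D = ½ k_n (V_GS − V_TN)², so V_GS − V_TN = √(2 I_D / k_n) = √(2 × 2.83 / 2.62) = 1.47 V.
V_GS = 1.19 + 1.47 = 2.66 V.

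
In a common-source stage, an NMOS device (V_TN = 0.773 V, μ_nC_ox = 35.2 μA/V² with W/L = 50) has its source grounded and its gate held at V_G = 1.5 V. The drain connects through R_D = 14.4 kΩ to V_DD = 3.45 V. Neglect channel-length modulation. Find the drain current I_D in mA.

I_D = 0.225 mA

V_GS = V_G = 1.5 V, so V_ov = 1.5 − 0.773 = 0.727 V.
k_n = μ_nC_ox · (W/L) = 1.76 mA/V².
Assume saturation: I_D = ½ k_n V_ov² = 0.5 × 1.76 × 0.727² = 0.465 mA, giving V_DS = V_DD − I_D R_D = 3.45 − 0.465 × 14.4 = -3.25 V.
But -3.25 V < V_ov = 0.727 V, so the device is actually in triode.
In triode I_D = k_n[V_ov V_DS − ½ V_DS²] and I_D = (V_DD − V_DS)/R_D. Equating: 12.7 V_DS² − 19.43 V_DS + 3.45 = 0, giving V_DS = 0.205 V (the root below V_ov).
I_D = (3.45 − 0.205) / 14.4 = 0.225 mA.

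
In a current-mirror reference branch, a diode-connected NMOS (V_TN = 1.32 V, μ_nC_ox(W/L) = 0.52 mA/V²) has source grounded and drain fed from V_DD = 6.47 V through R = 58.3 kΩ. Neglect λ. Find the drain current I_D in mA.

With gate tied to drain, V_GS = V_DS ≥ V_GS − V_TN, so the device is in saturation.
KCL at the drain: ½ k_n (V_GS − V_TN)² = (V_DD − V_GS)/R.
Let x = V_GS − 1.32. Then 15.2 x² + x − 5.15 = 0, giving x = 0.551 V (positive root), so V_GS = 1.87 V.
I_D = (V_DD − V_GS)/R = (6.47 − 1.87) / 58.3 = 0.0789 mA.

I_D = 0.0789 mA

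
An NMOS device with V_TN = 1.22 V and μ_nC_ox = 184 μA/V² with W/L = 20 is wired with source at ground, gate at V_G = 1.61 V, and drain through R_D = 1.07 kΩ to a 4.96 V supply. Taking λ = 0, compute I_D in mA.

I_D = 0.280 mA

V_GS = V_G = 1.61 V, so V_ov = 1.61 − 1.22 = 0.39 V.
k_n = μ_nC_ox · (W/L) = 3.68 mA/V².
Assume saturation: I_D = ½ k_n V_ov² = 0.5 × 3.68 × 0.39² = 0.28 mA, giving V_DS = V_DD − I_D R_D = 4.96 − 0.28 × 1.07 = 4.66 V.
V_DS = 4.66 V ≥ V_ov = 0.39 V, confirming saturation.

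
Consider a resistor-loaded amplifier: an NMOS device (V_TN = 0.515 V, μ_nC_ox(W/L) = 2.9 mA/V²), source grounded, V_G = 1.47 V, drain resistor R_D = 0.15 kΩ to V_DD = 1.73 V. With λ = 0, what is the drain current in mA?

V_GS = V_G = 1.47 V, so V_ov = 1.47 − 0.515 = 0.955 V.
Assume saturation: I_D = ½ k_n V_ov² = 0.5 × 2.9 × 0.955² = 1.32 mA, giving V_DS = V_DD − I_D R_D = 1.73 − 1.32 × 0.15 = 1.53 V.
V_DS = 1.53 V ≥ V_ov = 0.955 V, confirming saturation.

I_D = 1.32 mA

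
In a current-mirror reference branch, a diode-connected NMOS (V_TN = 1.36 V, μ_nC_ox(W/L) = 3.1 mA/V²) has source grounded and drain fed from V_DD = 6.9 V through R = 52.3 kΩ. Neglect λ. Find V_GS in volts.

With gate tied to drain, V_GS = V_DS ≥ V_GS − V_TN, so the device is in saturation.
KCL at the drain: ½ k_n (V_GS − V_TN)² = (V_DD − V_GS)/R.
Let x = V_GS − 1.36. Then 81.1 x² + x − 5.54 = 0, giving x = 0.255 V (positive root), so V_GS = 1.62 V.
I_D = (V_DD − V_GS)/R = (6.9 − 1.62) / 52.3 = 0.101 mA.

V_GS = 1.62 V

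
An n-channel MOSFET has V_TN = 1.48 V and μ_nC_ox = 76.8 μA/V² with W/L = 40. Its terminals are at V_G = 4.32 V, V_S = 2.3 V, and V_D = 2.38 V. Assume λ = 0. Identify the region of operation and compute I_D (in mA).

Triode; I_D = 0.123 mA

V_GS = V_G − V_S = 4.32 − 2.3 = 2.02 V; V_DS = V_D − V_S = 2.38 − 2.3 = 0.08 V.
k_n = μ_nC_ox · (W/L) = 3.072 mA/V².
V_ov = V_GS − V_TN = 2.02 − 1.48 = 0.54 V.
Since V_DS = 0.08 V < V_ov = 0.54 V, the device is in the triode region.
I_D = k_n [V_ov · V_DS − ½ V_DS²] = 3.072 × [0.54 × 0.08 − 0.5 × 0.08²] = 0.123 mA.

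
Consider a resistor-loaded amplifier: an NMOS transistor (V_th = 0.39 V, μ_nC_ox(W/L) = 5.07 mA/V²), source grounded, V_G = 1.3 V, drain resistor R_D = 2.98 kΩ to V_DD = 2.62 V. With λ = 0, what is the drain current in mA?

V_GS = V_G = 1.3 V, so V_ov = 1.3 − 0.39 = 0.91 V.
Assume saturation: I_D = ½ k_n V_ov² = 0.5 × 5.07 × 0.91² = 2.1 mA, giving V_DS = V_DD − I_D R_D = 2.62 − 2.1 × 2.98 = -3.64 V.
But -3.64 V < V_ov = 0.91 V, so the device is actually in triode.
In triode I_D = k_n[V_ov V_DS − ½ V_DS²] and I_D = (V_DD − V_DS)/R_D. Equating: 7.55 V_DS² − 14.75 V_DS + 2.62 = 0, giving V_DS = 0.198 V (the root below V_ov).
I_D = (2.62 − 0.198) / 2.98 = 0.813 mA.

I_D = 0.813 mA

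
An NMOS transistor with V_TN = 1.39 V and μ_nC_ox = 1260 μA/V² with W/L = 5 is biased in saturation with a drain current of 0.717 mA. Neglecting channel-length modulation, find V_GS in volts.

V_GS = 1.87 V

k_n = μ_nC_ox · (W/L) = 6.3 mA/V².
In saturation I_D = ½ k_n (V_GS − V_TN)², so V_GS − V_TN = √(2 I_D / k_n) = √(2 × 0.717 / 6.3) = 0.477 V.
V_GS = 1.39 + 0.477 = 1.87 V.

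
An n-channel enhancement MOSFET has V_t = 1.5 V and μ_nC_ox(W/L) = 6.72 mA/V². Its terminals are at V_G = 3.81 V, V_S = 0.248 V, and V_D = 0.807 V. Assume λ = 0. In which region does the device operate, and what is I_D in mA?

V_GS = V_G − V_S = 3.81 − 0.248 = 3.56 V; V_DS = V_D − V_S = 0.807 − 0.248 = 0.559 V.
V_ov = V_GS − V_t = 3.56 − 1.5 = 2.06 V.
Since V_DS = 0.559 V < V_ov = 2.06 V, the device is in the triode region.
I_D = k_n [V_ov · V_DS − ½ V_DS²] = 6.72 × [2.06 × 0.559 − 0.5 × 0.559²] = 6.7 mA.

Triode; I_D = 6.70 mA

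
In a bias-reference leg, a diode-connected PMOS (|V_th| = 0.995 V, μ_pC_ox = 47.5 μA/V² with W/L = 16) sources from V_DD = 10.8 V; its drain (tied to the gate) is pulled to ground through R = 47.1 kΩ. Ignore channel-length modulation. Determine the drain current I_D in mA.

With gate tied to drain, V_SG = V_SD ≥ V_SG − |V_th|, so the device is in saturation.
k_p = μ_pC_ox · (W/L) = 0.76 mA/V².
KCL at the drain: ½ k_p (V_SG − |V_th|)² = (V_DD − V_SG)/R.
Let x = V_SG − 0.995. Then 17.9 x² + x − 9.805 = 0, giving x = 0.713 V (positive root), so V_SG = 1.71 V.
I_D = (V_DD − V_SG)/R = (10.8 − 1.71) / 47.1 = 0.193 mA.

I_D = 0.193 mA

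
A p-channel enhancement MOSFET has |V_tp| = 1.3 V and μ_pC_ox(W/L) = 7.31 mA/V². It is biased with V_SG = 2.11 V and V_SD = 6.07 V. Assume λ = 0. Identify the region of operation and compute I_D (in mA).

V_ov = V_SG − |V_tp| = 2.11 − 1.3 = 0.81 V.
Since V_SD = 6.07 V ≥ V_ov = 0.81 V, the device is in saturation.
I_D = ½ k_p V_ov² = 0.5 × 7.31 × 0.81² = 2.4 mA.

Saturation; I_D = 2.40 mA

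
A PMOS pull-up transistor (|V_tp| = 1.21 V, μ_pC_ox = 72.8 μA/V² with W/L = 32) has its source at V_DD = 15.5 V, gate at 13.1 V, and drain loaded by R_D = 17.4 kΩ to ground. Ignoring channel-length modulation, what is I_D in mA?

V_SG = V_DD − V_G = 15.5 − 13.1 = 2.4 V, so V_ov = 2.4 − 1.21 = 1.19 V.
k_p = μ_pC_ox · (W/L) = 2.33 mA/V².
Assume saturation: I_D = ½ k_p V_ov² = 0.5 × 2.33 × 1.19² = 1.65 mA, giving V_SD = V_DD − I_D R_D = 15.5 − 1.65 × 17.4 = -13.2 V.
But -13.2 V < V_ov = 1.19 V, so the device is actually in triode.
In triode I_D = k_p[V_ov V_SD − ½ V_SD²] and I_D = (V_DD − V_SD)/R_D. Equating: 20.3 V_SD² − 49.24 V_SD + 15.5 = 0, giving V_SD = 0.372 V (the root below V_ov).
I_D = (15.5 − 0.372) / 17.4 = 0.869 mA.

I_D = 0.869 mA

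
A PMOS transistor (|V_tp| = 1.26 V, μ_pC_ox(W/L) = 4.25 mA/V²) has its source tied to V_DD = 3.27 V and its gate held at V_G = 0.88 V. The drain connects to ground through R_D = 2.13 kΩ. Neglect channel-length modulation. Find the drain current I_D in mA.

I_D = 1.38 mA

V_SG = V_DD − V_G = 3.27 − 0.88 = 2.39 V, so V_ov = 2.39 − 1.26 = 1.13 V.
Assume saturation: I_D = ½ k_p V_ov² = 0.5 × 4.25 × 1.13² = 2.71 mA, giving V_SD = V_DD − I_D R_D = 3.27 − 2.71 × 2.13 = -2.51 V.
But -2.51 V < V_ov = 1.13 V, so the device is actually in triode.
In triode I_D = k_p[V_ov V_SD − ½ V_SD²] and I_D = (V_DD − V_SD)/R_D. Equating: 4.53 V_SD² − 11.23 V_SD + 3.27 = 0, giving V_SD = 0.337 V (the root below V_ov).
I_D = (3.27 − 0.337) / 2.13 = 1.38 mA.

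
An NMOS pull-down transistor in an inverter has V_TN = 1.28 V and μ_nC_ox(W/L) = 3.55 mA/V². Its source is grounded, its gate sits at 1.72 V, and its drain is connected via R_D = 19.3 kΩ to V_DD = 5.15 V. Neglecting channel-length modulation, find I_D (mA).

V_GS = V_G = 1.72 V, so V_ov = 1.72 − 1.28 = 0.44 V.
Assume saturation: I_D = ½ k_n V_ov² = 0.5 × 3.55 × 0.44² = 0.344 mA, giving V_DS = V_DD − I_D R_D = 5.15 − 0.344 × 19.3 = -1.48 V.
But -1.48 V < V_ov = 0.44 V, so the device is actually in triode.
In triode I_D = k_n[V_ov V_DS − ½ V_DS²] and I_D = (V_DD − V_DS)/R_D. Equating: 34.3 V_DS² − 31.15 V_DS + 5.15 = 0, giving V_DS = 0.217 V (the root below V_ov).
I_D = (5.15 − 0.217) / 19.3 = 0.256 mA.

I_D = 0.256 mA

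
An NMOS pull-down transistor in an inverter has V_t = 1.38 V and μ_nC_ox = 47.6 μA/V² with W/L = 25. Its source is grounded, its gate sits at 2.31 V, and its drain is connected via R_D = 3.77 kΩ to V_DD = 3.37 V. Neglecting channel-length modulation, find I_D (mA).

I_D = 0.515 mA

V_GS = V_G = 2.31 V, so V_ov = 2.31 − 1.38 = 0.93 V.
k_n = μ_nC_ox · (W/L) = 1.19 mA/V².
Assume saturation: I_D = ½ k_n V_ov² = 0.5 × 1.19 × 0.93² = 0.515 mA, giving V_DS = V_DD − I_D R_D = 3.37 − 0.515 × 3.77 = 1.43 V.
V_DS = 1.43 V ≥ V_ov = 0.93 V, confirming saturation.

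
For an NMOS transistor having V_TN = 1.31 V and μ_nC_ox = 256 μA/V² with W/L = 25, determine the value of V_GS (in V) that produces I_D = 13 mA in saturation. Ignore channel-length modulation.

k_n = μ_nC_ox · (W/L) = 6.4 mA/V².
In saturation I_D = ½ k_n (V_GS − V_TN)², so V_GS − V_TN = √(2 I_D / k_n) = √(2 × 13 / 6.4) = 2.02 V.
V_GS = 1.31 + 2.02 = 3.33 V.

V_GS = 3.33 V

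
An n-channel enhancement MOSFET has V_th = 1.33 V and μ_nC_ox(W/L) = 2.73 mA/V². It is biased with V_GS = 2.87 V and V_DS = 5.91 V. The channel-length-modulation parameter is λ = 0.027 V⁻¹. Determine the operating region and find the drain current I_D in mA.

Saturation; I_D = 3.75 mA

V_ov = V_GS − V_th = 2.87 − 1.33 = 1.54 V.
Since V_DS = 5.91 V ≥ V_ov = 1.54 V, the device is in saturation.
I_D = ½ k_n V_ov² (1 + λ V_DS) = 0.5 × 2.73 × 1.54² × (1 + 0.027 × 5.91) = 3.75 mA.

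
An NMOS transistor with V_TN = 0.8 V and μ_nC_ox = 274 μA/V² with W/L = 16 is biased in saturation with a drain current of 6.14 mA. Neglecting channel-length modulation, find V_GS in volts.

V_GS = 2.47 V

k_n = μ_nC_ox · (W/L) = 4.384 mA/V².
In saturation I_D = ½ k_n (V_GS − V_TN)², so V_GS − V_TN = √(2 I_D / k_n) = √(2 × 6.14 / 4.384) = 1.67 V.
V_GS = 0.8 + 1.67 = 2.47 V.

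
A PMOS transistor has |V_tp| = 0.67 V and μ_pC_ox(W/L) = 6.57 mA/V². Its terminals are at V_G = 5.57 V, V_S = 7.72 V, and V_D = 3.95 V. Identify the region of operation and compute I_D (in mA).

V_SG = V_S − V_G = 7.72 − 5.57 = 2.15 V; V_SD = V_S − V_D = 7.72 − 3.95 = 3.77 V.
V_ov = V_SG − |V_tp| = 2.15 − 0.67 = 1.48 V.
Since V_SD = 3.77 V ≥ V_ov = 1.48 V, the device is in saturation.
I_D = ½ k_p V_ov² = 0.5 × 6.57 × 1.48² = 7.2 mA.

Saturation; I_D = 7.20 mA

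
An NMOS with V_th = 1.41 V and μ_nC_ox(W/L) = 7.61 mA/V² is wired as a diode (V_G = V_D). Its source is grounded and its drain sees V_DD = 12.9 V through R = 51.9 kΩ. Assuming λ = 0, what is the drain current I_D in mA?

With gate tied to drain, V_GS = V_DS ≥ V_GS − V_th, so the device is in saturation.
KCL at the drain: ½ k_n (V_GS − V_th)² = (V_DD − V_GS)/R.
Let x = V_GS − 1.41. Then 197 x² + x − 11.49 = 0, giving x = 0.239 V (positive root), so V_GS = 1.65 V.
I_D = (V_DD − V_GS)/R = (12.9 − 1.65) / 51.9 = 0.217 mA.

I_D = 0.217 mA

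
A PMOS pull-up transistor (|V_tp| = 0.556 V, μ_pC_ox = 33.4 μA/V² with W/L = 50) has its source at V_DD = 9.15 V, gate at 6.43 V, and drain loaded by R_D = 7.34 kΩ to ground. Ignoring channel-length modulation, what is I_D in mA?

V_SG = V_DD − V_G = 9.15 − 6.43 = 2.72 V, so V_ov = 2.72 − 0.556 = 2.16 V.
k_p = μ_pC_ox · (W/L) = 1.67 mA/V².
Assume saturation: I_D = ½ k_p V_ov² = 0.5 × 1.67 × 2.16² = 3.91 mA, giving V_SD = V_DD − I_D R_D = 9.15 − 3.91 × 7.34 = -19.6 V.
But -19.6 V < V_ov = 2.16 V, so the device is actually in triode.
In triode I_D = k_p[V_ov V_SD − ½ V_SD²] and I_D = (V_DD − V_SD)/R_D. Equating: 6.13 V_SD² − 27.53 V_SD + 9.15 = 0, giving V_SD = 0.362 V (the root below V_ov).
I_D = (9.15 − 0.362) / 7.34 = 1.2 mA.

I_D = 1.20 mA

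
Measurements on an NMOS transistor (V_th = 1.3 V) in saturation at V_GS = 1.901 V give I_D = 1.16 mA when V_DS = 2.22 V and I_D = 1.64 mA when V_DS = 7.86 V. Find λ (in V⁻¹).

λ = 0.0876 V⁻¹

With V_GS fixed, I_D ∝ (1 + λ V_DS) in saturation, so I_D2/I_D1 = (1 + λ V_DS2)/(1 + λ V_DS1).
1.64/1.16 = 1.414 = (1 + 7.86 λ)/(1 + 2.22 λ).
Solving: λ (I_D1 V_DS2 − I_D2 V_DS1) = I_D2 − I_D1, so λ = (1.64 − 1.16) / (1.16 × 7.86 − 1.64 × 2.22) = 0.48 / 5.48 = 0.0876 V⁻¹.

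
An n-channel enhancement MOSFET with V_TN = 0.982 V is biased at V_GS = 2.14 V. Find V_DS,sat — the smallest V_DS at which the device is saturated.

V_DS,sat = 1.16 V

The boundary between triode and saturation is V_DS = V_GS − V_TN = V_ov.
V_ov = 2.14 − 0.982 = 1.16 V.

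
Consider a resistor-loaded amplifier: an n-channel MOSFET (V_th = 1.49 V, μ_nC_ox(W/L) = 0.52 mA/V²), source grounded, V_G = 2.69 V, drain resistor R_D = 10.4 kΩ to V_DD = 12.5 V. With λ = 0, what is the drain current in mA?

V_GS = V_G = 2.69 V, so V_ov = 2.69 − 1.49 = 1.2 V.
Assume saturation: I_D = ½ k_n V_ov² = 0.5 × 0.52 × 1.2² = 0.374 mA, giving V_DS = V_DD − I_D R_D = 12.5 − 0.374 × 10.4 = 8.61 V.
V_DS = 8.61 V ≥ V_ov = 1.2 V, confirming saturation.

I_D = 0.374 mA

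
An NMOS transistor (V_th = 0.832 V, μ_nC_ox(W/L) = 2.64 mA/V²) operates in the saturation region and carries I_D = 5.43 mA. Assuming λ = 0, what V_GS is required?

In saturation I_D = ½ k_n (V_GS − V_th)², so V_GS − V_th = √(2 I_D / k_n) = √(2 × 5.43 / 2.64) = 2.03 V.
V_GS = 0.832 + 2.03 = 2.86 V.

V_GS = 2.86 V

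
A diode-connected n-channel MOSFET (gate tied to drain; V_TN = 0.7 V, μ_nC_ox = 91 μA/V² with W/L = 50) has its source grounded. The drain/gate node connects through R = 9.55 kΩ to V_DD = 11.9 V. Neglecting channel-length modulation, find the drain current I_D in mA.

With gate tied to drain, V_GS = V_DS ≥ V_GS − V_TN, so the device is in saturation.
k_n = μ_nC_ox · (W/L) = 4.55 mA/V².
KCL at the drain: ½ k_n (V_GS − V_TN)² = (V_DD − V_GS)/R.
Let x = V_GS − 0.7. Then 21.7 x² + x − 11.2 = 0, giving x = 0.695 V (positive root), so V_GS = 1.4 V.
I_D = (V_DD − V_GS)/R = (11.9 − 1.4) / 9.55 = 1.1 mA.

I_D = 1.10 mA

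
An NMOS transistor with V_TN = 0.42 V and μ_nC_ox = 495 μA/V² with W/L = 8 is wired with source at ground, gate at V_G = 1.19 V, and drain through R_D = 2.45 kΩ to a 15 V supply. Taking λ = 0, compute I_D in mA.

V_GS = V_G = 1.19 V, so V_ov = 1.19 − 0.42 = 0.77 V.
k_n = μ_nC_ox · (W/L) = 3.96 mA/V².
Assume saturation: I_D = ½ k_n V_ov² = 0.5 × 3.96 × 0.77² = 1.17 mA, giving V_DS = V_DD − I_D R_D = 15 − 1.17 × 2.45 = 12.1 V.
V_DS = 12.1 V ≥ V_ov = 0.77 V, confirming saturation.

I_D = 1.17 mA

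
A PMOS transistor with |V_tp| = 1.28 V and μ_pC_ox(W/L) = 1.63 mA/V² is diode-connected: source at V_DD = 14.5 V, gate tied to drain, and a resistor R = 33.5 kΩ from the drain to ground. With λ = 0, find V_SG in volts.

V_SG = 1.96 V

With gate tied to drain, V_SG = V_SD ≥ V_SG − |V_tp|, so the device is in saturation.
KCL at the drain: ½ k_p (V_SG − |V_tp|)² = (V_DD − V_SG)/R.
Let x = V_SG − 1.28. Then 27.3 x² + x − 13.22 = 0, giving x = 0.678 V (positive root), so V_SG = 1.96 V.
I_D = (V_DD − V_SG)/R = (14.5 − 1.96) / 33.5 = 0.374 mA.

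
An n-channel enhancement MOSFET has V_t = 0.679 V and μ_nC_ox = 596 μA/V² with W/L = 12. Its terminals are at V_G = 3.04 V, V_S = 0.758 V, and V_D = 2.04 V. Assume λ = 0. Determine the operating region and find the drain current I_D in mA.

Triode; I_D = 8.82 mA

V_GS = V_G − V_S = 3.04 − 0.758 = 2.28 V; V_DS = V_D − V_S = 2.04 − 0.758 = 1.28 V.
k_n = μ_nC_ox · (W/L) = 7.152 mA/V².
V_ov = V_GS − V_t = 2.28 − 0.679 = 1.6 V.
Since V_DS = 1.28 V < V_ov = 1.6 V, the device is in the triode region.
I_D = k_n [V_ov · V_DS − ½ V_DS²] = 7.152 × [1.6 × 1.28 − 0.5 × 1.28²] = 8.82 mA.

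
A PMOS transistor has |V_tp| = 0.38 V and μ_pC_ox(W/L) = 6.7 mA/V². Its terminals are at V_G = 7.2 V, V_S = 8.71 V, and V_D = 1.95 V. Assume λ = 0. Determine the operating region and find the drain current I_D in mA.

Saturation; I_D = 4.28 mA

V_SG = V_S − V_G = 8.71 − 7.2 = 1.51 V; V_SD = V_S − V_D = 8.71 − 1.95 = 6.76 V.
V_ov = V_SG − |V_tp| = 1.51 − 0.38 = 1.13 V.
Since V_SD = 6.76 V ≥ V_ov = 1.13 V, the device is in saturation.
I_D = ½ k_p V_ov² = 0.5 × 6.7 × 1.13² = 4.28 mA.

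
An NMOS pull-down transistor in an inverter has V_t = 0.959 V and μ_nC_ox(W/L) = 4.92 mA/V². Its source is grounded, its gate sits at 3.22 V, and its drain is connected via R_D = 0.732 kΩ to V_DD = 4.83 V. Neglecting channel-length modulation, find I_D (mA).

I_D = 5.78 mA

V_GS = V_G = 3.22 V, so V_ov = 3.22 − 0.959 = 2.26 V.
Assume saturation: I_D = ½ k_n V_ov² = 0.5 × 4.92 × 2.26² = 12.6 mA, giving V_DS = V_DD − I_D R_D = 4.83 − 12.6 × 0.732 = -4.38 V.
But -4.38 V < V_ov = 2.26 V, so the device is actually in triode.
In triode I_D = k_n[V_ov V_DS − ½ V_DS²] and I_D = (V_DD − V_DS)/R_D. Equating: 1.8 V_DS² − 9.143 V_DS + 4.83 = 0, giving V_DS = 0.599 V (the root below V_ov).
I_D = (4.83 − 0.599) / 0.732 = 5.78 mA.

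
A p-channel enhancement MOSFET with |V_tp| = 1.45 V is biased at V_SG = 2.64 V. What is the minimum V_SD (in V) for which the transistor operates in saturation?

V_SD,sat = 1.19 V

The boundary between triode and saturation is V_SD = V_SG − |V_tp| = V_ov.
V_ov = 2.64 − 1.45 = 1.19 V.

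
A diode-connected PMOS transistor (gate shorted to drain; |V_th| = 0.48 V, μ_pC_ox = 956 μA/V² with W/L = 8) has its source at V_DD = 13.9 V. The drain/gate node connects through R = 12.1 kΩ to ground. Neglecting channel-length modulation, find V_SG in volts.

V_SG = 1.01 V

With gate tied to drain, V_SG = V_SD ≥ V_SG − |V_th|, so the device is in saturation.
k_p = μ_pC_ox · (W/L) = 7.648 mA/V².
KCL at the drain: ½ k_p (V_SG − |V_th|)² = (V_DD − V_SG)/R.
Let x = V_SG − 0.48. Then 46.3 x² + x − 13.42 = 0, giving x = 0.528 V (positive root), so V_SG = 1.01 V.
I_D = (V_DD − V_SG)/R = (13.9 − 1.01) / 12.1 = 1.07 mA.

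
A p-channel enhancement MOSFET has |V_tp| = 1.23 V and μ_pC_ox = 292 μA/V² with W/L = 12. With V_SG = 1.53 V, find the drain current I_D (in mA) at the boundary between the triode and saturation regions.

I_D = 0.158 mA

At the boundary V_SD = V_ov = V_SG − |V_tp| = 1.53 − 1.23 = 0.3 V.
k_p = μ_pC_ox · (W/L) = 3.504 mA/V².
I_D = ½ k_p V_ov² = 0.5 × 3.504 × 0.3² = 0.158 mA.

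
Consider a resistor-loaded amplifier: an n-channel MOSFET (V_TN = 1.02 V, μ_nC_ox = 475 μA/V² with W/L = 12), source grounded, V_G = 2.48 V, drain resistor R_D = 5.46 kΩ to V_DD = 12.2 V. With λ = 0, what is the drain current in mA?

I_D = 2.18 mA

V_GS = V_G = 2.48 V, so V_ov = 2.48 − 1.02 = 1.46 V.
k_n = μ_nC_ox · (W/L) = 5.7 mA/V².
Assume saturation: I_D = ½ k_n V_ov² = 0.5 × 5.7 × 1.46² = 6.08 mA, giving V_DS = V_DD − I_D R_D = 12.2 − 6.08 × 5.46 = -21 V.
But -21 V < V_ov = 1.46 V, so the device is actually in triode.
In triode I_D = k_n[V_ov V_DS − ½ V_DS²] and I_D = (V_DD − V_DS)/R_D. Equating: 15.6 V_DS² − 46.44 V_DS + 12.2 = 0, giving V_DS = 0.291 V (the root below V_ov).
I_D = (12.2 − 0.291) / 5.46 = 2.18 mA.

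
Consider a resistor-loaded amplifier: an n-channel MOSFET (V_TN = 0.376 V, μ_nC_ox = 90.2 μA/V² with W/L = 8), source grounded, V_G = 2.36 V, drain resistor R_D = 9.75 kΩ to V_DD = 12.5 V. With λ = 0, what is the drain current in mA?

V_GS = V_G = 2.36 V, so V_ov = 2.36 − 0.376 = 1.98 V.
k_n = μ_nC_ox · (W/L) = 0.7216 mA/V².
Assume saturation: I_D = ½ k_n V_ov² = 0.5 × 0.7216 × 1.98² = 1.42 mA, giving V_DS = V_DD − I_D R_D = 12.5 − 1.42 × 9.75 = -1.35 V.
But -1.35 V < V_ov = 1.98 V, so the device is actually in triode.
In triode I_D = k_n[V_ov V_DS − ½ V_DS²] and I_D = (V_DD − V_DS)/R_D. Equating: 3.52 V_DS² − 14.96 V_DS + 12.5 = 0, giving V_DS = 1.14 V (the root below V_ov).
I_D = (12.5 − 1.14) / 9.75 = 1.16 mA.

I_D = 1.16 mA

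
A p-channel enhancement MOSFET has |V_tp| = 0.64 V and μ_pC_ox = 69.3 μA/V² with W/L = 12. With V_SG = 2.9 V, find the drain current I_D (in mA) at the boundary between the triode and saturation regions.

I_D = 2.12 mA

At the boundary V_SD = V_ov = V_SG − |V_tp| = 2.9 − 0.64 = 2.26 V.
k_p = μ_pC_ox · (W/L) = 0.8316 mA/V².
I_D = ½ k_p V_ov² = 0.5 × 0.8316 × 2.26² = 2.12 mA.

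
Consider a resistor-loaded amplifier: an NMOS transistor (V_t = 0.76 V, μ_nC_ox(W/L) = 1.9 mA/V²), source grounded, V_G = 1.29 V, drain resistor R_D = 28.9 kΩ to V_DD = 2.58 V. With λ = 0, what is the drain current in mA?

I_D = 0.0860 mA

V_GS = V_G = 1.29 V, so V_ov = 1.29 − 0.76 = 0.53 V.
Assume saturation: I_D = ½ k_n V_ov² = 0.5 × 1.9 × 0.53² = 0.267 mA, giving V_DS = V_DD − I_D R_D = 2.58 − 0.267 × 28.9 = -5.13 V.
But -5.13 V < V_ov = 0.53 V, so the device is actually in triode.
In triode I_D = k_n[V_ov V_DS − ½ V_DS²] and I_D = (V_DD − V_DS)/R_D. Equating: 27.5 V_DS² − 30.1 V_DS + 2.58 = 0, giving V_DS = 0.0937 V (the root below V_ov).
I_D = (2.58 − 0.0937) / 28.9 = 0.086 mA.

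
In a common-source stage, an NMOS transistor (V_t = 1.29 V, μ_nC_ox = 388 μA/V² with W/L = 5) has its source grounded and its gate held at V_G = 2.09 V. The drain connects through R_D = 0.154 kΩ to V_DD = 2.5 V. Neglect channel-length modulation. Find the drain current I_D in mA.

V_GS = V_G = 2.09 V, so V_ov = 2.09 − 1.29 = 0.8 V.
k_n = μ_nC_ox · (W/L) = 1.94 mA/V².
Assume saturation: I_D = ½ k_n V_ov² = 0.5 × 1.94 × 0.8² = 0.621 mA, giving V_DS = V_DD − I_D R_D = 2.5 − 0.621 × 0.154 = 2.4 V.
V_DS = 2.4 V ≥ V_ov = 0.8 V, confirming saturation.

I_D = 0.621 mA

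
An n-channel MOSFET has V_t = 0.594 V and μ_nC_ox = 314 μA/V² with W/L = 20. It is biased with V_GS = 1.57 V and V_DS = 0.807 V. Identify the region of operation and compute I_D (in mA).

k_n = μ_nC_ox · (W/L) = 6.28 mA/V².
V_ov = V_GS − V_t = 1.57 − 0.594 = 0.976 V.
Since V_DS = 0.807 V < V_ov = 0.976 V, the device is in the triode region.
I_D = k_n [V_ov · V_DS − ½ V_DS²] = 6.28 × [0.976 × 0.807 − 0.5 × 0.807²] = 2.9 mA.

Triode; I_D = 2.90 mA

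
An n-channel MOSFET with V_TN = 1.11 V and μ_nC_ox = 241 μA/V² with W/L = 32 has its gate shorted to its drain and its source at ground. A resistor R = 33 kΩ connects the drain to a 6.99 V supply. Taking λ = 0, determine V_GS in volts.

V_GS = 1.32 V

With gate tied to drain, V_GS = V_DS ≥ V_GS − V_TN, so the device is in saturation.
k_n = μ_nC_ox · (W/L) = 7.712 mA/V².
KCL at the drain: ½ k_n (V_GS − V_TN)² = (V_DD − V_GS)/R.
Let x = V_GS − 1.11. Then 127 x² + x − 5.88 = 0, giving x = 0.211 V (positive root), so V_GS = 1.32 V.
I_D = (V_DD − V_GS)/R = (6.99 − 1.32) / 33 = 0.172 mA.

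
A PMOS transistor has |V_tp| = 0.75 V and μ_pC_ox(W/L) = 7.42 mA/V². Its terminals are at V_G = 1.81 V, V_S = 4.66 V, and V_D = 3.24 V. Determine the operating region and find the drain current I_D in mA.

V_SG = V_S − V_G = 4.66 − 1.81 = 2.85 V; V_SD = V_S − V_D = 4.66 − 3.24 = 1.42 V.
V_ov = V_SG − |V_tp| = 2.85 − 0.75 = 2.1 V.
Since V_SD = 1.42 V < V_ov = 2.1 V, the device is in the triode region.
I_D = k_p [V_ov · V_SD − ½ V_SD²] = 7.42 × [2.1 × 1.42 − 0.5 × 1.42²] = 14.6 mA.

Triode; I_D = 14.6 mA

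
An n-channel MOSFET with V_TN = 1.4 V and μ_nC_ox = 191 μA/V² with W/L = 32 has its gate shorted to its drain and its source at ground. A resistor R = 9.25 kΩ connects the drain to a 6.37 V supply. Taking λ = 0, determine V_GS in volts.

With gate tied to drain, V_GS = V_DS ≥ V_GS − V_TN, so the device is in saturation.
k_n = μ_nC_ox · (W/L) = 6.112 mA/V².
KCL at the drain: ½ k_n (V_GS − V_TN)² = (V_DD − V_GS)/R.
Let x = V_GS − 1.4. Then 28.3 x² + x − 4.97 = 0, giving x = 0.402 V (positive root), so V_GS = 1.8 V.
I_D = (V_DD − V_GS)/R = (6.37 − 1.8) / 9.25 = 0.494 mA.

V_GS = 1.80 V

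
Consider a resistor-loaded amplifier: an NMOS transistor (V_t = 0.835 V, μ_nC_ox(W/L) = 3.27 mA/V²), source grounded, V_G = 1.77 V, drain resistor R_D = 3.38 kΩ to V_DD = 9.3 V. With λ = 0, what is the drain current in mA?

I_D = 1.43 mA

V_GS = V_G = 1.77 V, so V_ov = 1.77 − 0.835 = 0.935 V.
Assume saturation: I_D = ½ k_n V_ov² = 0.5 × 3.27 × 0.935² = 1.43 mA, giving V_DS = V_DD − I_D R_D = 9.3 − 1.43 × 3.38 = 4.47 V.
V_DS = 4.47 V ≥ V_ov = 0.935 V, confirming saturation.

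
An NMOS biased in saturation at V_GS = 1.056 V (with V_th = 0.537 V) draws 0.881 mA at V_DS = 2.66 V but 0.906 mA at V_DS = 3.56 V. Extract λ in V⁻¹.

λ = 0.0344 V⁻¹

With V_GS fixed, I_D ∝ (1 + λ V_DS) in saturation, so I_D2/I_D1 = (1 + λ V_DS2)/(1 + λ V_DS1).
0.906/0.881 = 1.028 = (1 + 3.56 λ)/(1 + 2.66 λ).
Solving: λ (I_D1 V_DS2 − I_D2 V_DS1) = I_D2 − I_D1, so λ = (0.906 − 0.881) / (0.881 × 3.56 − 0.906 × 2.66) = 0.025 / 0.726 = 0.0344 V⁻¹.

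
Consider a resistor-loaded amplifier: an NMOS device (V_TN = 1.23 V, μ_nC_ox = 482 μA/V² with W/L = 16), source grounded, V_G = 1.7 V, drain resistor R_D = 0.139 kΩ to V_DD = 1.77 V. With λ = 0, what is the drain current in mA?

I_D = 0.852 mA

V_GS = V_G = 1.7 V, so V_ov = 1.7 − 1.23 = 0.47 V.
k_n = μ_nC_ox · (W/L) = 7.712 mA/V².
Assume saturation: I_D = ½ k_n V_ov² = 0.5 × 7.712 × 0.47² = 0.852 mA, giving V_DS = V_DD − I_D R_D = 1.77 − 0.852 × 0.139 = 1.65 V.
V_DS = 1.65 V ≥ V_ov = 0.47 V, confirming saturation.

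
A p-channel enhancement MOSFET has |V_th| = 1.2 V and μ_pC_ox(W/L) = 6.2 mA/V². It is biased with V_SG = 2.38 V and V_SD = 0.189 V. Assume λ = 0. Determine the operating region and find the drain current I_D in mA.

Triode; I_D = 1.27 mA

V_ov = V_SG − |V_th| = 2.38 − 1.2 = 1.18 V.
Since V_SD = 0.189 V < V_ov = 1.18 V, the device is in the triode region.
I_D = k_p [V_ov · V_SD − ½ V_SD²] = 6.2 × [1.18 × 0.189 − 0.5 × 0.189²] = 1.27 mA.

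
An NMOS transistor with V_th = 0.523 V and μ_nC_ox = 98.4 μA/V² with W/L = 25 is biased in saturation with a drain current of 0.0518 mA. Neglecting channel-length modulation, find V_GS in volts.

k_n = μ_nC_ox · (W/L) = 2.46 mA/V².
In saturation I_D = ½ k_n (V_GS − V_th)², so V_GS − V_th = √(2 I_D / k_n) = √(2 × 0.0518 / 2.46) = 0.205 V.
V_GS = 0.523 + 0.205 = 0.728 V.

V_GS = 0.728 V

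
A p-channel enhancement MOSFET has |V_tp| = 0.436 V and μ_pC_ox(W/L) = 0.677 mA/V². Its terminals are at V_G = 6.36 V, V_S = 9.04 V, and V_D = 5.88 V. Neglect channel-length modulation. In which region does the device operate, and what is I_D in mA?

V_SG = V_S − V_G = 9.04 − 6.36 = 2.68 V; V_SD = V_S − V_D = 9.04 − 5.88 = 3.16 V.
V_ov = V_SG − |V_tp| = 2.68 − 0.436 = 2.24 V.
Since V_SD = 3.16 V ≥ V_ov = 2.24 V, the device is in saturation.
I_D = ½ k_p V_ov² = 0.5 × 0.677 × 2.24² = 1.7 mA.

Saturation; I_D = 1.70 mA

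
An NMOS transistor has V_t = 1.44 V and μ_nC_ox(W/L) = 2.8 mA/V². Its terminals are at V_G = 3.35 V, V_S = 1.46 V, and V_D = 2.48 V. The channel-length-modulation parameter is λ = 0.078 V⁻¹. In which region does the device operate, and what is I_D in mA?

Saturation; I_D = 0.306 mA

V_GS = V_G − V_S = 3.35 − 1.46 = 1.89 V; V_DS = V_D − V_S = 2.48 − 1.46 = 1.02 V.
V_ov = V_GS − V_t = 1.89 − 1.44 = 0.45 V.
Since V_DS = 1.02 V ≥ V_ov = 0.45 V, the device is in saturation.
I_D = ½ k_n V_ov² (1 + λ V_DS) = 0.5 × 2.8 × 0.45² × (1 + 0.078 × 1.02) = 0.306 mA.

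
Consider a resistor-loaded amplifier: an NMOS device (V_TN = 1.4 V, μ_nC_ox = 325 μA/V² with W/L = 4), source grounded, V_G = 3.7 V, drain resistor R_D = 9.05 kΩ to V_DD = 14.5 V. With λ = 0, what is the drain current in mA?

V_GS = V_G = 3.7 V, so V_ov = 3.7 − 1.4 = 2.3 V.
k_n = μ_nC_ox · (W/L) = 1.3 mA/V².
Assume saturation: I_D = ½ k_n V_ov² = 0.5 × 1.3 × 2.3² = 3.44 mA, giving V_DS = V_DD − I_D R_D = 14.5 − 3.44 × 9.05 = -16.6 V.
But -16.6 V < V_ov = 2.3 V, so the device is actually in triode.
In triode I_D = k_n[V_ov V_DS − ½ V_DS²] and I_D = (V_DD − V_DS)/R_D. Equating: 5.88 V_DS² − 28.06 V_DS + 14.5 = 0, giving V_DS = 0.59 V (the root below V_ov).
I_D = (14.5 − 0.59) / 9.05 = 1.54 mA.

I_D = 1.54 mA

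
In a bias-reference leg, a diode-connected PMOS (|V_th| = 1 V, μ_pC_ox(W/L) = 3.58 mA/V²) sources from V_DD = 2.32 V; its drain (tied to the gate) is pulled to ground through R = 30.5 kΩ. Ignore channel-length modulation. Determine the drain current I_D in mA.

With gate tied to drain, V_SG = V_SD ≥ V_SG − |V_th|, so the device is in saturation.
KCL at the drain: ½ k_p (V_SG − |V_th|)² = (V_DD − V_SG)/R.
Let x = V_SG − 1. Then 54.6 x² + x − 1.32 = 0, giving x = 0.147 V (positive root), so V_SG = 1.15 V.
I_D = (V_DD − V_SG)/R = (2.32 − 1.15) / 30.5 = 0.0385 mA.

I_D = 0.0385 mA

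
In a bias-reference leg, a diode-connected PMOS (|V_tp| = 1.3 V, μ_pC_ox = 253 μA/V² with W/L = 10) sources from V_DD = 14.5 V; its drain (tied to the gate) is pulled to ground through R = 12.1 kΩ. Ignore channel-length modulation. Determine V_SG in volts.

With gate tied to drain, V_SG = V_SD ≥ V_SG − |V_tp|, so the device is in saturation.
k_p = μ_pC_ox · (W/L) = 2.53 mA/V².
KCL at the drain: ½ k_p (V_SG − |V_tp|)² = (V_DD − V_SG)/R.
Let x = V_SG − 1.3. Then 15.3 x² + x − 13.2 = 0, giving x = 0.897 V (positive root), so V_SG = 2.2 V.
I_D = (V_DD − V_SG)/R = (14.5 − 2.2) / 12.1 = 1.02 mA.

V_SG = 2.20 V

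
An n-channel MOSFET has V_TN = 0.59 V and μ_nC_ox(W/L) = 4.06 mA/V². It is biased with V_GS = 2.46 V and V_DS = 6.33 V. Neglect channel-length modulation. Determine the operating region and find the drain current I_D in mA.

Saturation; I_D = 7.10 mA

V_ov = V_GS − V_TN = 2.46 − 0.59 = 1.87 V.
Since V_DS = 6.33 V ≥ V_ov = 1.87 V, the device is in saturation.
I_D = ½ k_n V_ov² = 0.5 × 4.06 × 1.87² = 7.1 mA.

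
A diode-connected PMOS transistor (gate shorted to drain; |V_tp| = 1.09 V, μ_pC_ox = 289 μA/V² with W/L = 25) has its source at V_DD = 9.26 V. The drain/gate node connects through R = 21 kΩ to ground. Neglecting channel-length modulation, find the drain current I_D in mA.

With gate tied to drain, V_SG = V_SD ≥ V_SG − |V_tp|, so the device is in saturation.
k_p = μ_pC_ox · (W/L) = 7.225 mA/V².
KCL at the drain: ½ k_p (V_SG − |V_tp|)² = (V_DD − V_SG)/R.
Let x = V_SG − 1.09. Then 75.9 x² + x − 8.17 = 0, giving x = 0.322 V (positive root), so V_SG = 1.41 V.
I_D = (V_DD − V_SG)/R = (9.26 − 1.41) / 21 = 0.374 mA.

I_D = 0.374 mA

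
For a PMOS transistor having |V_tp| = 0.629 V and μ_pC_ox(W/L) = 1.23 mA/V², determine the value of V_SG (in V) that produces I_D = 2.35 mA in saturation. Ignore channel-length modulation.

V_SG = 2.58 V

In saturation I_D = ½ k_p (V_SG − |V_tp|)², so V_SG − |V_tp| = √(2 I_D / k_p) = √(2 × 2.35 / 1.23) = 1.95 V.
V_SG = 0.629 + 1.95 = 2.58 V.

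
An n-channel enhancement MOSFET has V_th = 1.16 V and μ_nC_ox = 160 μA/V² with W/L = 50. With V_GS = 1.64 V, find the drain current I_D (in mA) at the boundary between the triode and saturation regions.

At the boundary V_DS = V_ov = V_GS − V_th = 1.64 − 1.16 = 0.48 V.
k_n = μ_nC_ox · (W/L) = 8 mA/V².
I_D = ½ k_n V_ov² = 0.5 × 8 × 0.48² = 0.922 mA.

I_D = 0.922 mA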